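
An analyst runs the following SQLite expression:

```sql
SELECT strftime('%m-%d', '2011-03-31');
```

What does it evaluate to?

03-31

`%m-%d` extracts the month-day: 03-31.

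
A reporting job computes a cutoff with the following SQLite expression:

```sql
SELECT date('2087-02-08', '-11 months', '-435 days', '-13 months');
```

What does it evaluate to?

2083-11-28

Adding -11 months to 2087-02-08 gives 2086-03-08.
Applying '-435 days' to 2086-03-08: counting 435 days back gives 2084-12-28.
Adding -13 months to 2084-12-28 gives 2083-11-28.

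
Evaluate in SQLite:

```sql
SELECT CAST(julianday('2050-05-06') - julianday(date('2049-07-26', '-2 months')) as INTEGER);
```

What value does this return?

345

Adding -2 months to 2049-07-26 gives 2049-05-26.
5 days remain in May 2049 after the 26th (31 − 26).
Full months from June 2049 through April 2050 contribute their day counts.
Then 6 days into May 2050.
Total: 5 + 30 + 31 + 31 + 30 + 31 + 30 + 31 + 31 + 28 + 31 + 30 + 6 = 345.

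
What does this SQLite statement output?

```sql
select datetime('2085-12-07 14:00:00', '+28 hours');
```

+28 hours from 2085-12-07 14:00:00 is 2085-12-08 18:00:00 (crosses midnight).

2085-12-08 18:00:00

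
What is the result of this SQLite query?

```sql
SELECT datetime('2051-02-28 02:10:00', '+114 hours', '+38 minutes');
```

2051-03-04 20:48:00

+114 hours from 2051-02-28 02:10:00 is 2051-03-04 20:10:00 (crosses midnight).
+38 minutes from 2051-03-04 20:10:00 is 2051-03-04 20:48:00.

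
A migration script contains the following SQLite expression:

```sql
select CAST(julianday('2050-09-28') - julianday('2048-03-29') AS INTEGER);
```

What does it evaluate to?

2 days remain in March 2048 after the 29th (31 − 29).
Full months from April 2048 through August 2050 contribute their day counts.
Then 28 days into September 2050.
Total: 2 + 30 + 31 + 30 + 31 + 31 + 30 + 31 + 30 + 31 + 31 + 28 + 31 + 30 + 31 + 30 + 31 + 31 + 30 + 31 + 30 + 31 + 31 + 28 + 31 + 30 + 31 + 30 + 31 + 31 + 28 = 913.

913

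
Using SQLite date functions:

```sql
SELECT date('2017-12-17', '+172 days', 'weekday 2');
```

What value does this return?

Applying '+172 days' to 2017-12-17: counting 172 days forward gives 2018-06-07.
`weekday 2` advances to the next Tuesday; 2018-06-07 is a Thursday, so it moves forward to 2018-06-12.

2018-06-12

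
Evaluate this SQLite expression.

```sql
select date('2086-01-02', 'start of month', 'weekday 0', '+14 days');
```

2086-01-20

`start of month` rewinds 2086-01-02 to 2086-01-01.
`weekday 0` advances to the next Sunday; 2086-01-01 is a Tuesday, so it moves forward to 2086-01-06.
Advancing 14 more days within January lands on 2086-01-20.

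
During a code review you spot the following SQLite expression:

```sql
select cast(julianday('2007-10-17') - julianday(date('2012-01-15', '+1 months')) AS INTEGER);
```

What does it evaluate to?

-1582

Adding +1 month to 2012-01-15 gives 2012-02-15.
14 days remain in October 2007 after the 17th (31 − 17).
Full months from November 2007 through January 2012 contribute their day counts.
Then 15 days into February 2012.
Total: 14 + 30 + 31 + 31 + 29 + 31 + 30 + 31 + 30 + 31 + 31 + 30 + 31 + 30 + 31 + 31 + 28 + 31 + 30 + 31 + 30 + 31 + 31 + 30 + 31 + 30 + 31 + 31 + 28 + 31 + 30 + 31 + 30 + 31 + 31 + 30 + 31 + 30 + 31 + 31 + 28 + 31 + 30 + 31 + 30 + 31 + 31 + 30 + 31 + 30 + 31 + 31 + 15 = 1582.
The subtraction is earlier − later, so the result is −1582 → -1582.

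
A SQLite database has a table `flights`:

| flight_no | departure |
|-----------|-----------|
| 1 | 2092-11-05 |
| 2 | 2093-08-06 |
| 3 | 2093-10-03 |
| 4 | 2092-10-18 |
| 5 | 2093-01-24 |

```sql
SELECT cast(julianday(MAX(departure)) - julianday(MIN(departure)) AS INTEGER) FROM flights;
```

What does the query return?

MIN = 2092-10-18, MAX = 2093-10-03.
13 days remain in October 2092 after the 18th (31 − 18).
Full months from November 2092 through September 2093 contribute their day counts.
Then 3 days into October 2093.
Total: 13 + 30 + 31 + 31 + 28 + 31 + 30 + 31 + 30 + 31 + 31 + 30 + 3 = 350.

350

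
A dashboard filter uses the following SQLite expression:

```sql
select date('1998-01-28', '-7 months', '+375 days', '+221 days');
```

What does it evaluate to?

1999-02-14

Adding -7 months to 1998-01-28 gives 1997-06-28.
Applying '+375 days' to 1997-06-28: counting 375 days forward gives 1998-07-08.
Applying '+221 days' to 1998-07-08: counting 221 days forward gives 1999-02-14.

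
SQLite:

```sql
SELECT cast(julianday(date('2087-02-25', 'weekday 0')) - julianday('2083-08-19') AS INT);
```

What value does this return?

`weekday 0` advances to the next Sunday; 2087-02-25 is a Tuesday, so it moves forward to 2087-03-02.
12 days remain in August 2083 after the 19th (31 − 19).
Full months from September 2083 through February 2087 contribute their day counts.
Then 2 days into March 2087.
Total: 12 + 30 + 31 + 30 + 31 + 31 + 29 + 31 + 30 + 31 + 30 + 31 + 31 + 30 + 31 + 30 + 31 + 31 + 28 + 31 + 30 + 31 + 30 + 31 + 31 + 30 + 31 + 30 + 31 + 31 + 28 + 31 + 30 + 31 + 30 + 31 + 31 + 30 + 31 + 30 + 31 + 31 + 28 + 2 = 1291.

1291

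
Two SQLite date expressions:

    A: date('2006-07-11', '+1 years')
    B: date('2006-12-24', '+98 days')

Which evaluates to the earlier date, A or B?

A = 2007-07-11.
B = 2007-04-01.
B is earlier.

B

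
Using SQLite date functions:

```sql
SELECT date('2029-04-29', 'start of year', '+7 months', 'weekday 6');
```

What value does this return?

`start of year` rewinds 2029-04-29 to 2029-01-01.
Adding +7 months to 2029-01-01 gives 2029-08-01.
`weekday 6` advances to the next Saturday; 2029-08-01 is a Wednesday, so it moves forward to 2029-08-04.

2029-08-04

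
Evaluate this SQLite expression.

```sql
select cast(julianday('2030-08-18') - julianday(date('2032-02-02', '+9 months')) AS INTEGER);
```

-807

Adding +9 months to 2032-02-02 gives 2032-11-02.
13 days remain in August 2030 after the 18th (31 − 18).
Full months from September 2030 through October 2032 contribute their day counts.
Then 2 days into November 2032.
Total: 13 + 30 + 31 + 30 + 31 + 31 + 28 + 31 + 30 + 31 + 30 + 31 + 31 + 30 + 31 + 30 + 31 + 31 + 29 + 31 + 30 + 31 + 30 + 31 + 31 + 30 + 31 + 2 = 807.
The subtraction is earlier − later, so the result is −807 → -807.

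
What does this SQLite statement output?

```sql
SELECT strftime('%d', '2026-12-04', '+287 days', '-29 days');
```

First apply '+287 days', '-29 days': 2026-12-04 → 2027-08-19.
`%d` extracts the 2-digit day of month: 19.

19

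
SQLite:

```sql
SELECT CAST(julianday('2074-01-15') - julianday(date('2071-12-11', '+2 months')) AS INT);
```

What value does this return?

704

Adding +2 months to 2071-12-11 gives 2072-02-11.
18 days remain in February 2072 after the 11th (29 − 11).
Full months from March 2072 through December 2073 contribute their day counts.
Then 15 days into January 2074.
Total: 18 + 31 + 30 + 31 + 30 + 31 + 31 + 30 + 31 + 30 + 31 + 31 + 28 + 31 + 30 + 31 + 30 + 31 + 31 + 30 + 31 + 30 + 31 + 15 = 704.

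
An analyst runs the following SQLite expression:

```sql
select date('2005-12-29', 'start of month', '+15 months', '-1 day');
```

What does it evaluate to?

2007-02-28

`start of month` rewinds 2005-12-29 to 2005-12-01.
Adding +15 months to 2005-12-01 gives 2007-03-01.
Going back 1 day from 2007-03-01 reaches 2007-02-28 (last day of February, 28 days).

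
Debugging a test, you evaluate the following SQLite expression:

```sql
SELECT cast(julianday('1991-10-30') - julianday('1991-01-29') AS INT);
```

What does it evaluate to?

274

2 days remain in January 1991 after the 29th (31 − 29).
Full months from February 1991 through September 1991 contribute their day counts.
Then 30 days into October 1991.
Total: 2 + 28 + 31 + 30 + 31 + 30 + 31 + 31 + 30 + 30 = 274.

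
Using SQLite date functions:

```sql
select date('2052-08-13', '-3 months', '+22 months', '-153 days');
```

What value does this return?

Adding -3 months to 2052-08-13 gives 2052-05-13.
Adding +22 months to 2052-05-13 gives 2054-03-13.
Applying '-153 days' to 2054-03-13: counting 153 days back gives 2053-10-11.

2053-10-11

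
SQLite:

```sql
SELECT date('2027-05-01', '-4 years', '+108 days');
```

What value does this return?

2023-08-17

Adding -4 years to 2027-05-01 gives 2023-05-01.
Applying '+108 days' to 2023-05-01: counting 108 days forward gives 2023-08-17.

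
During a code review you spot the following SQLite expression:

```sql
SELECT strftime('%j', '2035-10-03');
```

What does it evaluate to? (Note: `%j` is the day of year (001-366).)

Day-of-year for 2035-10-03: days since 2035-01-01 inclusive = 276, zero-padded to 276.

276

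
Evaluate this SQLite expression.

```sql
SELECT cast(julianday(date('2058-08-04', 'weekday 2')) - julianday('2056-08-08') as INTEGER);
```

728

`weekday 2` advances to the next Tuesday; 2058-08-04 is a Sunday, so it moves forward to 2058-08-06.
23 days remain in August 2056 after the 8th (31 − 8).
Full months from September 2056 through July 2058 contribute their day counts.
Then 6 days into August 2058.
Total: 23 + 30 + 31 + 30 + 31 + 31 + 28 + 31 + 30 + 31 + 30 + 31 + 31 + 30 + 31 + 30 + 31 + 31 + 28 + 31 + 30 + 31 + 30 + 31 + 6 = 728.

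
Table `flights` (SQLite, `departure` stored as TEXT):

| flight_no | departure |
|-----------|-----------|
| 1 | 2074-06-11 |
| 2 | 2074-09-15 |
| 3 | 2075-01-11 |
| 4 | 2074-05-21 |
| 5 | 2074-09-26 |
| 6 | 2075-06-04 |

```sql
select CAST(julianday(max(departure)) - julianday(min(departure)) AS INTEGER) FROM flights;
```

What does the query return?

379

MIN = 2074-05-21, MAX = 2075-06-04.
10 days remain in May 2074 after the 21st (31 − 21).
Full months from June 2074 through May 2075 contribute their day counts.
Then 4 days into June 2075.
Total: 10 + 30 + 31 + 31 + 30 + 31 + 30 + 31 + 31 + 28 + 31 + 30 + 31 + 4 = 379.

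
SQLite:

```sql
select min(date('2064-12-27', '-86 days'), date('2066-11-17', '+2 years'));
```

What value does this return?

date('2064-12-27', '-86 days') → 2064-10-02.
date('2066-11-17', '+2 years') → 2068-11-17.
Earlier of the two is 2064-10-02.

2064-10-02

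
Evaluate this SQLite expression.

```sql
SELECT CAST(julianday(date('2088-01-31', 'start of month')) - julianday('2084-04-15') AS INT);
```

1356

`start of month` rewinds 2088-01-31 to 2088-01-01.
15 days remain in April 2084 after the 15th (30 − 15).
Full months from May 2084 through December 2087 contribute their day counts.
Then 1 day into January 2088.
Total: 15 + 31 + 30 + 31 + 31 + 30 + 31 + 30 + 31 + 31 + 28 + 31 + 30 + 31 + 30 + 31 + 31 + 30 + 31 + 30 + 31 + 31 + 28 + 31 + 30 + 31 + 30 + 31 + 31 + 30 + 31 + 30 + 31 + 31 + 28 + 31 + 30 + 31 + 30 + 31 + 31 + 30 + 31 + 30 + 31 + 1 = 1356.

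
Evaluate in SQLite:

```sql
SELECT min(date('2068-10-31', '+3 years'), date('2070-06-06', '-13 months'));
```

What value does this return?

date('2068-10-31', '+3 years') → 2071-10-31.
date('2070-06-06', '-13 months') → 2069-05-06.
Earlier of the two is 2069-05-06.

2069-05-06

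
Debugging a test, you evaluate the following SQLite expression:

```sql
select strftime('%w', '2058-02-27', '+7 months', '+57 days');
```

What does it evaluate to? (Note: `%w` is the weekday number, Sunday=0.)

6

First apply '+7 months', '+57 days': 2058-02-27 → 2058-11-23.
2058-11-23 is a Saturday; with Sunday=0 that is 6.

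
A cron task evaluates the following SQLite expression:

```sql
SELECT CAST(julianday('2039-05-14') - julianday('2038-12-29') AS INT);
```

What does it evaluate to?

2 days remain in December 2038 after the 29th (31 − 29).
January 2039: 31 days.
February 2039: 28 days.
March 2039: 31 days.
April 2039: 30 days.
Then 14 days into May 2039.
Total: 2 + 31 + 28 + 31 + 30 + 14 = 136.

136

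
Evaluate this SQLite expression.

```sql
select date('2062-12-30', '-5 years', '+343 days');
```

2058-12-08

Adding -5 years to 2062-12-30 gives 2057-12-30.
Applying '+343 days' to 2057-12-30: counting 343 days forward gives 2058-12-08.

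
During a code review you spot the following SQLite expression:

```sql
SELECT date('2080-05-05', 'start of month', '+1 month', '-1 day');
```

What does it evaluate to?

2080-05-31

`start of month` rewinds 2080-05-05 to 2080-05-01.
Adding +1 month to 2080-05-01 gives 2080-06-01.
Going back 1 day from 2080-06-01 reaches 2080-05-31 (last day of May, 31 days).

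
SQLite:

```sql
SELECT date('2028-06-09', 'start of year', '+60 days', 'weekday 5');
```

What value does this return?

`start of year` rewinds 2028-06-09 to 2028-01-01.
Applying '+60 days' to 2028-01-01: counting 60 days forward gives 2028-03-01.
`weekday 5` advances to the next Friday; 2028-03-01 is a Wednesday, so it moves forward to 2028-03-03.

2028-03-03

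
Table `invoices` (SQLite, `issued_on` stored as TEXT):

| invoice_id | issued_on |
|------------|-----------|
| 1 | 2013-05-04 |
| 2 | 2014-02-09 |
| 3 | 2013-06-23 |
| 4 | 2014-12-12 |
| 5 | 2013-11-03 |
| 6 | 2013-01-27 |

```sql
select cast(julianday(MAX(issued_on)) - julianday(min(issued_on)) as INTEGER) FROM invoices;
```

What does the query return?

684

MIN = 2013-01-27, MAX = 2014-12-12.
4 days remain in January 2013 after the 27th (31 − 27).
Full months from February 2013 through November 2014 contribute their day counts.
Then 12 days into December 2014.
Total: 4 + 28 + 31 + 30 + 31 + 30 + 31 + 31 + 30 + 31 + 30 + 31 + 31 + 28 + 31 + 30 + 31 + 30 + 31 + 31 + 30 + 31 + 30 + 12 = 684.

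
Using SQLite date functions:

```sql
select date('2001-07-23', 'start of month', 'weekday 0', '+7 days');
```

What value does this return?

2001-07-08

`start of month` rewinds 2001-07-23 to 2001-07-01.
`weekday 0` advances to the next Sunday; 2001-07-01 is already a Sunday, so it stays at 2001-07-01.
Advancing 7 more days within July lands on 2001-07-08.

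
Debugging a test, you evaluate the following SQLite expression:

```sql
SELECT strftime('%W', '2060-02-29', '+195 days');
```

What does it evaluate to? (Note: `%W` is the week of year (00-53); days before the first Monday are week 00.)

36

First apply '+195 days': 2060-02-29 → 2060-09-11.
2060-09-11 is a Saturday. SQLite's %W counts Mondays since the year started; the result is 36.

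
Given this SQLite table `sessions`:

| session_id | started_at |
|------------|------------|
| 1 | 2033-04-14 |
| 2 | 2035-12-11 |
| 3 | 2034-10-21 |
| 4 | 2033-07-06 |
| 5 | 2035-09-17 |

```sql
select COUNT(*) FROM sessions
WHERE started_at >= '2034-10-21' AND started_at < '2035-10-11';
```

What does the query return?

Rows in [2034-10-21, 2035-10-11): 2034-10-21, 2035-09-17 → 2 rows.

2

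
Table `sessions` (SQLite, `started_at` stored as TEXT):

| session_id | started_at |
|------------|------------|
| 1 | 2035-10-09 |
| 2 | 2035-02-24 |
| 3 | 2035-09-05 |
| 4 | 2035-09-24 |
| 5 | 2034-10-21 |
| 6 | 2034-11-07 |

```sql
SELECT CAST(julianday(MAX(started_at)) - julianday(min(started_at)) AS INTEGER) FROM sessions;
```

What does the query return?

MIN = 2034-10-21, MAX = 2035-10-09.
10 days remain in October 2034 after the 21st (31 − 21).
Full months from November 2034 through September 2035 contribute their day counts.
Then 9 days into October 2035.
Total: 10 + 30 + 31 + 31 + 28 + 31 + 30 + 31 + 30 + 31 + 31 + 30 + 9 = 353.

353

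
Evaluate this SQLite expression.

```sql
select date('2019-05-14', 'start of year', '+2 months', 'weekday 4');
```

`start of year` rewinds 2019-05-14 to 2019-01-01.
Adding +2 months to 2019-01-01 gives 2019-03-01.
`weekday 4` advances to the next Thursday; 2019-03-01 is a Friday, so it moves forward to 2019-03-07.

2019-03-07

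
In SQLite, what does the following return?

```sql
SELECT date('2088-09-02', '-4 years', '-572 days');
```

Adding -4 years to 2088-09-02 gives 2084-09-02.
Applying '-572 days' to 2084-09-02: counting 572 days back gives 2083-02-08.

2083-02-08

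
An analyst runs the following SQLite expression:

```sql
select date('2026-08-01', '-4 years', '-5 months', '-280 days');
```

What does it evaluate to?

Adding -4 years to 2026-08-01 gives 2022-08-01.
Adding -5 months to 2022-08-01 gives 2022-03-01.
Applying '-280 days' to 2022-03-01: counting 280 days back gives 2021-05-25.

2021-05-25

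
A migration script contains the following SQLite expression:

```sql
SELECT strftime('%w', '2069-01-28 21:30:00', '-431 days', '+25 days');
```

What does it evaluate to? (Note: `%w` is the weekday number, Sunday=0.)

1

First apply '-431 days', '+25 days': 2069-01-28 21:30:00 → 2067-12-19 21:30:00.
2067-12-19 is a Monday; with Sunday=0 that is 1.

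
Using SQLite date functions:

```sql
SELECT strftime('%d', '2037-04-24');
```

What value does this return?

24

`%d` extracts the 2-digit day of month: 24.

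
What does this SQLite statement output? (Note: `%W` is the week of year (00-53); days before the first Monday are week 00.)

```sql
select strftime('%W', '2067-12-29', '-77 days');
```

41

First apply '-77 days': 2067-12-29 → 2067-10-13.
2067-10-13 is a Thursday. SQLite's %W counts Mondays since the year started; the result is 41.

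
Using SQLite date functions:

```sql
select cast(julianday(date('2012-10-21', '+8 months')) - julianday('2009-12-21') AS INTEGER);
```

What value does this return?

1278

Adding +8 months to 2012-10-21 gives 2013-06-21.
10 days remain in December 2009 after the 21st (31 − 21).
Full months from January 2010 through May 2013 contribute their day counts.
Then 21 days into June 2013.
Total: 10 + 31 + 28 + 31 + 30 + 31 + 30 + 31 + 31 + 30 + 31 + 30 + 31 + 31 + 28 + 31 + 30 + 31 + 30 + 31 + 31 + 30 + 31 + 30 + 31 + 31 + 29 + 31 + 30 + 31 + 30 + 31 + 31 + 30 + 31 + 30 + 31 + 31 + 28 + 31 + 30 + 31 + 21 = 1278.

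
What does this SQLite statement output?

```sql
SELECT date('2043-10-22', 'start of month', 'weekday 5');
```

`start of month` rewinds 2043-10-22 to 2043-10-01.
`weekday 5` advances to the next Friday; 2043-10-01 is a Thursday, so it moves forward to 2043-10-02.

2043-10-02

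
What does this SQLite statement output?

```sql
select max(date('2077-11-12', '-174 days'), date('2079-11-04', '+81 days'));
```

date('2077-11-12', '-174 days') → 2077-05-22.
date('2079-11-04', '+81 days') → 2080-01-24.
Later of the two is 2080-01-24.

2080-01-24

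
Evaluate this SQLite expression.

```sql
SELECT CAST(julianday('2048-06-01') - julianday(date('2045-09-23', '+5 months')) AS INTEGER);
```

829

Adding +5 months to 2045-09-23 gives 2046-02-23.
5 days remain in February 2046 after the 23rd (28 − 23).
Full months from March 2046 through May 2048 contribute their day counts.
Then 1 day into June 2048.
Total: 5 + 31 + 30 + 31 + 30 + 31 + 31 + 30 + 31 + 30 + 31 + 31 + 28 + 31 + 30 + 31 + 30 + 31 + 31 + 30 + 31 + 30 + 31 + 31 + 29 + 31 + 30 + 31 + 1 = 829.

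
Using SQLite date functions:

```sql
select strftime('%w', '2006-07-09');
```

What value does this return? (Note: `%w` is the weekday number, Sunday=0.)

2006-07-09 is a Sunday; with Sunday=0 that is 0.

0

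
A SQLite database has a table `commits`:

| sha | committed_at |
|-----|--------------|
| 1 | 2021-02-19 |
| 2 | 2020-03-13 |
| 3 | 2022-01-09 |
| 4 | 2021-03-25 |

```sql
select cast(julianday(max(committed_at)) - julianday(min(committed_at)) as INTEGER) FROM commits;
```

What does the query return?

667

MIN = 2020-03-13, MAX = 2022-01-09.
18 days remain in March 2020 after the 13th (31 − 13).
Full months from April 2020 through December 2021 contribute their day counts.
Then 9 days into January 2022.
Total: 18 + 30 + 31 + 30 + 31 + 31 + 30 + 31 + 30 + 31 + 31 + 28 + 31 + 30 + 31 + 30 + 31 + 31 + 30 + 31 + 30 + 31 + 9 = 667.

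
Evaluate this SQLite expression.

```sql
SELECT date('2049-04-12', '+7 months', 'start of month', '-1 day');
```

2049-10-31

Adding +7 months to 2049-04-12 gives 2049-11-12.
`start of month` rewinds 2049-11-12 to 2049-11-01.
Going back 1 day from 2049-11-01 reaches 2049-10-31 (last day of October, 31 days).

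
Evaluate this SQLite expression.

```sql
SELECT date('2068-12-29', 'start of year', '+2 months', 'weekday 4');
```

`start of year` rewinds 2068-12-29 to 2068-01-01.
Adding +2 months to 2068-01-01 gives 2068-03-01.
`weekday 4` advances to the next Thursday; 2068-03-01 is already a Thursday, so it stays at 2068-03-01.

2068-03-01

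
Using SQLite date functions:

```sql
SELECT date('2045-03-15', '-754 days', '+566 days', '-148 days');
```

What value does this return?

2044-04-13

Applying '-754 days' to 2045-03-15: counting 754 days back gives 2043-02-20.
Applying '+566 days' to 2043-02-20: counting 566 days forward gives 2044-09-08.
Applying '-148 days' to 2044-09-08: counting 148 days back gives 2044-04-13.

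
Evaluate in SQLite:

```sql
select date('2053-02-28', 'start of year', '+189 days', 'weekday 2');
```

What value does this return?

`start of year` rewinds 2053-02-28 to 2053-01-01.
Applying '+189 days' to 2053-01-01: counting 189 days forward gives 2053-07-09.
`weekday 2` advances to the next Tuesday; 2053-07-09 is a Wednesday, so it moves forward to 2053-07-15.

2053-07-15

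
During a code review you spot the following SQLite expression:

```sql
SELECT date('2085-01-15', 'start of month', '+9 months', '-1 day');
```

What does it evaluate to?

2085-09-30

`start of month` rewinds 2085-01-15 to 2085-01-01.
Adding +9 months to 2085-01-01 gives 2085-10-01.
Going back 1 day from 2085-10-01 reaches 2085-09-30 (last day of September, 30 days).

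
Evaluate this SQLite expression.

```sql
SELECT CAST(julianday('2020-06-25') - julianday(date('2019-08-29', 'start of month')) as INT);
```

`start of month` rewinds 2019-08-29 to 2019-08-01.
30 days remain in August 2019 after the 1st (31 − 1).
Full months from September 2019 through May 2020 contribute their day counts.
Then 25 days into June 2020.
Total: 30 + 30 + 31 + 30 + 31 + 31 + 29 + 31 + 30 + 31 + 25 = 329.

329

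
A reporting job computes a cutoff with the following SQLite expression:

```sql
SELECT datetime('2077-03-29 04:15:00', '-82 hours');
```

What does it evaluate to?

-82 hours from 2077-03-29 04:15:00 is 2077-03-25 18:15:00 (crosses midnight).

2077-03-25 18:15:00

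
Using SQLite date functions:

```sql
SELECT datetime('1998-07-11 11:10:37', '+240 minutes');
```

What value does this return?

240 minutes = 4h 0m; +240 minutes from 1998-07-11 11:10:37 is 1998-07-11 15:10:37.

1998-07-11 15:10:37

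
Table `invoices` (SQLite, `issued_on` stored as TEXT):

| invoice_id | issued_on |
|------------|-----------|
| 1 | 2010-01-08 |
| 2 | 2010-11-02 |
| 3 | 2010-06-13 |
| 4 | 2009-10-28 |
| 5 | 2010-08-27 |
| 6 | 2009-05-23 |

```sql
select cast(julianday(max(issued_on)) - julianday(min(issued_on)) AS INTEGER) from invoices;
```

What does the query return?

528

MIN = 2009-05-23, MAX = 2010-11-02.
8 days remain in May 2009 after the 23rd (31 − 23).
Full months from June 2009 through October 2010 contribute their day counts.
Then 2 days into November 2010.
Total: 8 + 30 + 31 + 31 + 30 + 31 + 30 + 31 + 31 + 28 + 31 + 30 + 31 + 30 + 31 + 31 + 30 + 31 + 2 = 528.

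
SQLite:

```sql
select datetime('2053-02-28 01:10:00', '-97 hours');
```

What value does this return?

2053-02-24 00:10:00

-97 hours from 2053-02-28 01:10:00 is 2053-02-24 00:10:00 (crosses midnight).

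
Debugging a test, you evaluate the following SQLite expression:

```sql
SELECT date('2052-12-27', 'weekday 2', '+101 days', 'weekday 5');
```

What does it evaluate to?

2053-04-11

`weekday 2` advances to the next Tuesday; 2052-12-27 is a Friday, so it moves forward to 2052-12-31.
Applying '+101 days' to 2052-12-31: counting 101 days forward gives 2053-04-11.
`weekday 5` advances to the next Friday; 2053-04-11 is already a Friday, so it stays at 2053-04-11.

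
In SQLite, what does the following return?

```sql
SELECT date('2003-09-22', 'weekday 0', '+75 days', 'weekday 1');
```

`weekday 0` advances to the next Sunday; 2003-09-22 is a Monday, so it moves forward to 2003-09-28.
Applying '+75 days' to 2003-09-28: counting 75 days forward gives 2003-12-12.
`weekday 1` advances to the next Monday; 2003-12-12 is a Friday, so it moves forward to 2003-12-15.

2003-12-15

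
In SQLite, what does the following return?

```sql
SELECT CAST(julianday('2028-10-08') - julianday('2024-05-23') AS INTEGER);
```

8 days remain in May 2024 after the 23rd (31 − 23).
Full months from June 2024 through September 2028 contribute their day counts.
Then 8 days into October 2028.
Total: 8 + 30 + 31 + 31 + 30 + 31 + 30 + 31 + 31 + 28 + 31 + 30 + 31 + 30 + 31 + 31 + 30 + 31 + 30 + 31 + 31 + 28 + 31 + 30 + 31 + 30 + 31 + 31 + 30 + 31 + 30 + 31 + 31 + 28 + 31 + 30 + 31 + 30 + 31 + 31 + 30 + 31 + 30 + 31 + 31 + 29 + 31 + 30 + 31 + 30 + 31 + 31 + 30 + 8 = 1599.

1599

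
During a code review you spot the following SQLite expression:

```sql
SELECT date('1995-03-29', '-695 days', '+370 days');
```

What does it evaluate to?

Applying '-695 days' to 1995-03-29: counting 695 days back gives 1993-05-03.
Applying '+370 days' to 1993-05-03: counting 370 days forward gives 1994-05-08.

1994-05-08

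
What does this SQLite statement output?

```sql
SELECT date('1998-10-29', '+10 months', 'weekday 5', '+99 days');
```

Adding +10 months to 1998-10-29 gives 1999-08-29.
`weekday 5` advances to the next Friday; 1999-08-29 is a Sunday, so it moves forward to 1999-09-03.
Applying '+99 days' to 1999-09-03: counting 99 days forward gives 1999-12-11.

1999-12-11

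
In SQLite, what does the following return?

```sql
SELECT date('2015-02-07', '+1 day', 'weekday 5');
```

Advancing 1 more day within February lands on 2015-02-08.
`weekday 5` advances to the next Friday; 2015-02-08 is a Sunday, so it moves forward to 2015-02-13.

2015-02-13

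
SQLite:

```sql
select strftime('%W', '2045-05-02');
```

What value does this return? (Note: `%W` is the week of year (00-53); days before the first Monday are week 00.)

18

2045-05-02 is a Tuesday. SQLite's %W counts Mondays since the year started; the result is 18.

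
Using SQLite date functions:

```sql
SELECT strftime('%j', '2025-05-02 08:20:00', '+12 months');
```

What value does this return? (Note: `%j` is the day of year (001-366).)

122

First apply '+12 months': 2025-05-02 08:20:00 → 2026-05-02 08:20:00.
Day-of-year for 2026-05-02: days since 2026-01-01 inclusive = 122, zero-padded to 122.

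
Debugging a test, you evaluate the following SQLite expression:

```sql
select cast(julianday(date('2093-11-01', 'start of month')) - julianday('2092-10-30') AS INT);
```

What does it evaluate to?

`start of month` rewinds 2093-11-01 to 2093-11-01.
1 day remains in October 2092 after the 30th (31 − 30).
Full months from November 2092 through October 2093 contribute their day counts.
Then 1 day into November 2093.
Total: 1 + 30 + 31 + 31 + 28 + 31 + 30 + 31 + 30 + 31 + 31 + 30 + 31 + 1 = 367.

367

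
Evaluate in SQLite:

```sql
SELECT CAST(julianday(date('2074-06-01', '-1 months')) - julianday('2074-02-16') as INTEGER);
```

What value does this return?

Adding -1 month to 2074-06-01 gives 2074-05-01.
12 days remain in February 2074 after the 16th (28 − 16).
March 2074: 31 days.
April 2074: 30 days.
Then 1 day into May 2074.
Total: 12 + 31 + 30 + 1 = 74.

74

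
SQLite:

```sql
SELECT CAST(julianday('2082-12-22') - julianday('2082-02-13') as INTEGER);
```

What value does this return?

312

15 days remain in February 2082 after the 13th (28 − 13).
Full months from March 2082 through November 2082 contribute their day counts.
Then 22 days into December 2082.
Total: 15 + 31 + 30 + 31 + 30 + 31 + 31 + 30 + 31 + 30 + 22 = 312.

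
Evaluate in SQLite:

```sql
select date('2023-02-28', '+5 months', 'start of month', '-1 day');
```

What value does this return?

Adding +5 months to 2023-02-28 gives 2023-07-28.
`start of month` rewinds 2023-07-28 to 2023-07-01.
Going back 1 day from 2023-07-01 reaches 2023-06-30 (last day of June, 30 days).

2023-06-30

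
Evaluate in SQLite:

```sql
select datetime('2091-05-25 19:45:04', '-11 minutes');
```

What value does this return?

-11 minutes from 2091-05-25 19:45:04 is 2091-05-25 19:34:04.

2091-05-25 19:34:04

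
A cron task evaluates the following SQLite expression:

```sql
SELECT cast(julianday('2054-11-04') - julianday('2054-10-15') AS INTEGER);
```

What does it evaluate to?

20

16 days remain in October 2054 after the 15th (31 − 15).
Then 4 days into November 2054.
Total: 16 + 4 = 20.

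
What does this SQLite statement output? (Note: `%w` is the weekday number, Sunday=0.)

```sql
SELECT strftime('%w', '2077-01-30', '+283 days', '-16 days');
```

First apply '+283 days', '-16 days': 2077-01-30 → 2077-10-24.
2077-10-24 is a Sunday; with Sunday=0 that is 0.

0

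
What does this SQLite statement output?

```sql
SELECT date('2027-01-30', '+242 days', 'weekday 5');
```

Applying '+242 days' to 2027-01-30: counting 242 days forward gives 2027-09-29.
`weekday 5` advances to the next Friday; 2027-09-29 is a Wednesday, so it moves forward to 2027-10-01.

2027-10-01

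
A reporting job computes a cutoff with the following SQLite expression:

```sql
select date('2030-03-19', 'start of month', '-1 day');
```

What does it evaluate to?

2030-02-28

`start of month` rewinds 2030-03-19 to 2030-03-01.
Going back 1 day from 2030-03-01 reaches 2030-02-28 (last day of February, 28 days).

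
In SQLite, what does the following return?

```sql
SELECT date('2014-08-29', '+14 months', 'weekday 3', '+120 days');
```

Adding +14 months to 2014-08-29 gives 2015-10-29.
`weekday 3` advances to the next Wednesday; 2015-10-29 is a Thursday, so it moves forward to 2015-11-04.
Applying '+120 days' to 2015-11-04: counting 120 days forward gives 2016-03-03.

2016-03-03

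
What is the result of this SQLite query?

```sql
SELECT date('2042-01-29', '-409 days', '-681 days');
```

Applying '-409 days' to 2042-01-29: counting 409 days back gives 2040-12-16.
Applying '-681 days' to 2040-12-16: counting 681 days back gives 2039-02-04.

2039-02-04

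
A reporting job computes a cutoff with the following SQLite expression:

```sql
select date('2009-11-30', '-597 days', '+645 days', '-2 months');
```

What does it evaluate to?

Applying '-597 days' to 2009-11-30: counting 597 days back gives 2008-04-12.
Applying '+645 days' to 2008-04-12: counting 645 days forward gives 2010-01-17.
Adding -2 months to 2010-01-17 gives 2009-11-17.

2009-11-17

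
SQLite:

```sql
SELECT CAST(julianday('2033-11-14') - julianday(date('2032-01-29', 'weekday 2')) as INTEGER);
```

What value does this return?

650

`weekday 2` advances to the next Tuesday; 2032-01-29 is a Thursday, so it moves forward to 2032-02-03.
26 days remain in February 2032 after the 3rd (29 − 3).
Full months from March 2032 through October 2033 contribute their day counts.
Then 14 days into November 2033.
Total: 26 + 31 + 30 + 31 + 30 + 31 + 31 + 30 + 31 + 30 + 31 + 31 + 28 + 31 + 30 + 31 + 30 + 31 + 31 + 30 + 31 + 14 = 650.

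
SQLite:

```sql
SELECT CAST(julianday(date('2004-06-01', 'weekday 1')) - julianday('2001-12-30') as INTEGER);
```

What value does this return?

`weekday 1` advances to the next Monday; 2004-06-01 is a Tuesday, so it moves forward to 2004-06-07.
1 day remains in December 2001 after the 30th (31 − 30).
Full months from January 2002 through May 2004 contribute their day counts.
Then 7 days into June 2004.
Total: 1 + 31 + 28 + 31 + 30 + 31 + 30 + 31 + 31 + 30 + 31 + 30 + 31 + 31 + 28 + 31 + 30 + 31 + 30 + 31 + 31 + 30 + 31 + 30 + 31 + 31 + 29 + 31 + 30 + 31 + 7 = 890.

890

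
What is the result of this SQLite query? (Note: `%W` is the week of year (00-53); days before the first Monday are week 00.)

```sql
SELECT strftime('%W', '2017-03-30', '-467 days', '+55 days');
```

06

First apply '-467 days', '+55 days': 2017-03-30 → 2016-02-12.
2016-02-12 is a Friday. SQLite's %W counts Mondays since the year started; the result is 06.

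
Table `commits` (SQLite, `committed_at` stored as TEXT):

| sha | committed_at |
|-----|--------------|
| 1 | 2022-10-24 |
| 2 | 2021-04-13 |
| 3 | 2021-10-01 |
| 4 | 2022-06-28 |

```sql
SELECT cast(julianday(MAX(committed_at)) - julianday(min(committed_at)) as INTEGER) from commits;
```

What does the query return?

559

MIN = 2021-04-13, MAX = 2022-10-24.
17 days remain in April 2021 after the 13th (30 − 13).
Full months from May 2021 through September 2022 contribute their day counts.
Then 24 days into October 2022.
Total: 17 + 31 + 30 + 31 + 31 + 30 + 31 + 30 + 31 + 31 + 28 + 31 + 30 + 31 + 30 + 31 + 31 + 30 + 24 = 559.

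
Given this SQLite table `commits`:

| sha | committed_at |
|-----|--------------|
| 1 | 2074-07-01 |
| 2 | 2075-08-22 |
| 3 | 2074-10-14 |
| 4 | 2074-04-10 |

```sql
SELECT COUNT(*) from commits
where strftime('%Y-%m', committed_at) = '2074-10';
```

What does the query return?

1

Rows with year-month 2074-10: 2074-10-14 → 1.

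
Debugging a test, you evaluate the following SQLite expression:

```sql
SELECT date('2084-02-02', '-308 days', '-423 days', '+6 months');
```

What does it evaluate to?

Applying '-308 days' to 2084-02-02: counting 308 days back gives 2083-03-31.
Applying '-423 days' to 2083-03-31: counting 423 days back gives 2082-02-01.
Adding +6 months to 2082-02-01 gives 2082-08-01.

2082-08-01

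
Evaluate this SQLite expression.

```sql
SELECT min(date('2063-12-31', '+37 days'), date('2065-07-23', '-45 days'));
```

2064-02-06

date('2063-12-31', '+37 days') → 2064-02-06.
date('2065-07-23', '-45 days') → 2065-06-08.
Earlier of the two is 2064-02-06.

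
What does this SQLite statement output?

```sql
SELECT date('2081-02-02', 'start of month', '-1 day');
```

`start of month` rewinds 2081-02-02 to 2081-02-01.
Going back 1 day from 2081-02-01 reaches 2081-01-31 (last day of January, 31 days).

2081-01-31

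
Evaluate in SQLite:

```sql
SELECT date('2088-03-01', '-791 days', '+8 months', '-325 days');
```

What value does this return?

Applying '-791 days' to 2088-03-01: counting 791 days back gives 2085-12-31.
Adding +8 months to 2085-12-31 gives 2086-08-31.
Applying '-325 days' to 2086-08-31: counting 325 days back gives 2085-10-10.

2085-10-10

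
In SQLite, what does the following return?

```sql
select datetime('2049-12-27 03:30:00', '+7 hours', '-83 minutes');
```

2049-12-27 09:07:00

+7 hours from 2049-12-27 03:30:00 is 2049-12-27 10:30:00.
83 minutes = 1h 23m; -83 minutes from 2049-12-27 10:30:00 is 2049-12-27 09:07:00.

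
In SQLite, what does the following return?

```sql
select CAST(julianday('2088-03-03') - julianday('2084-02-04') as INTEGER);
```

25 days remain in February 2084 after the 4th (29 − 4).
Full months from March 2084 through February 2088 contribute their day counts.
Then 3 days into March 2088.
Total: 25 + 31 + 30 + 31 + 30 + 31 + 31 + 30 + 31 + 30 + 31 + 31 + 28 + 31 + 30 + 31 + 30 + 31 + 31 + 30 + 31 + 30 + 31 + 31 + 28 + 31 + 30 + 31 + 30 + 31 + 31 + 30 + 31 + 30 + 31 + 31 + 28 + 31 + 30 + 31 + 30 + 31 + 31 + 30 + 31 + 30 + 31 + 31 + 29 + 3 = 1489.

1489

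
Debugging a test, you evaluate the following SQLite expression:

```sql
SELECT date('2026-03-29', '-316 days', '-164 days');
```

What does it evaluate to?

Applying '-316 days' to 2026-03-29: counting 316 days back gives 2025-05-17.
Applying '-164 days' to 2025-05-17: counting 164 days back gives 2024-12-04.

2024-12-04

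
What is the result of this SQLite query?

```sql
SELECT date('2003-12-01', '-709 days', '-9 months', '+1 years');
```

Applying '-709 days' to 2003-12-01: counting 709 days back gives 2001-12-22.
Adding -9 months to 2001-12-22 gives 2001-03-22.
Adding +1 year to 2001-03-22 gives 2002-03-22.

2002-03-22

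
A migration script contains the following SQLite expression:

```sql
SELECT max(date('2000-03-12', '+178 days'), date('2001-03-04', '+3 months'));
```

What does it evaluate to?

date('2000-03-12', '+178 days') → 2000-09-06.
date('2001-03-04', '+3 months') → 2001-06-04.
Later of the two is 2001-06-04.

2001-06-04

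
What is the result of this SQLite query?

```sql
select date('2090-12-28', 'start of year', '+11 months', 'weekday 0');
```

2090-12-03

`start of year` rewinds 2090-12-28 to 2090-01-01.
Adding +11 months to 2090-01-01 gives 2090-12-01.
`weekday 0` advances to the next Sunday; 2090-12-01 is a Friday, so it moves forward to 2090-12-03.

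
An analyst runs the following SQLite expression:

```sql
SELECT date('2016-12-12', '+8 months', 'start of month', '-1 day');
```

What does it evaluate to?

2017-07-31

Adding +8 months to 2016-12-12 gives 2017-08-12.
`start of month` rewinds 2017-08-12 to 2017-08-01.
Going back 1 day from 2017-08-01 reaches 2017-07-31 (last day of July, 31 days).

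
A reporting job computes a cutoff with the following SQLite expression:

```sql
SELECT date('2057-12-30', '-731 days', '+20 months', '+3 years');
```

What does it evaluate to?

2060-08-30

Applying '-731 days' to 2057-12-30: counting 731 days back gives 2055-12-30.
Adding +20 months to 2055-12-30 gives 2057-08-30.
Adding +3 years to 2057-08-30 gives 2060-08-30.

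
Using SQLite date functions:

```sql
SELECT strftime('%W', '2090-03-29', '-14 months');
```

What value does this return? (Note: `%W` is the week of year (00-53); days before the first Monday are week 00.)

04

First apply '-14 months': 2090-03-29 → 2089-01-29.
2089-01-29 is a Saturday. SQLite's %W counts Mondays since the year started; the result is 04.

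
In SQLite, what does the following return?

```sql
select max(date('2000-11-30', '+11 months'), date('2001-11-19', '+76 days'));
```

date('2000-11-30', '+11 months') → 2001-10-30.
date('2001-11-19', '+76 days') → 2002-02-03.
Later of the two is 2002-02-03.

2002-02-03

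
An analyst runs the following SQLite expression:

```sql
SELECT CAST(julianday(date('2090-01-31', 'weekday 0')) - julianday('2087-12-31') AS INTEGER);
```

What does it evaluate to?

767

`weekday 0` advances to the next Sunday; 2090-01-31 is a Tuesday, so it moves forward to 2090-02-05.
0 days remain in December 2087 after the 31st (31 − 31).
Full months from January 2088 through January 2090 contribute their day counts.
Then 5 days into February 2090.
Total: 0 + 31 + 29 + 31 + 30 + 31 + 30 + 31 + 31 + 30 + 31 + 30 + 31 + 31 + 28 + 31 + 30 + 31 + 30 + 31 + 31 + 30 + 31 + 30 + 31 + 31 + 5 = 767.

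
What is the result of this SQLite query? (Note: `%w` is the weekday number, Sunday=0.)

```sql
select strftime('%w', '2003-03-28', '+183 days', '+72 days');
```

First apply '+183 days', '+72 days': 2003-03-28 → 2003-12-08.
2003-12-08 is a Monday; with Sunday=0 that is 1.

1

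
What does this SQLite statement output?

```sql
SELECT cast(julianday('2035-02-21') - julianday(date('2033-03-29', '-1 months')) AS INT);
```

Adding -1 month to 2033-03-29 targets 2033-02-29. February 2033 has only 28 days, so SQLite normalizes the 1-day overflow forward to 2033-03-01.
30 days remain in March 2033 after the 1st (31 − 1).
Full months from April 2033 through January 2035 contribute their day counts.
Then 21 days into February 2035.
Total: 30 + 30 + 31 + 30 + 31 + 31 + 30 + 31 + 30 + 31 + 31 + 28 + 31 + 30 + 31 + 30 + 31 + 31 + 30 + 31 + 30 + 31 + 31 + 21 = 722.

722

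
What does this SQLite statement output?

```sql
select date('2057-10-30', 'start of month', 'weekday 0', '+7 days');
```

2057-10-14

`start of month` rewinds 2057-10-30 to 2057-10-01.
`weekday 0` advances to the next Sunday; 2057-10-01 is a Monday, so it moves forward to 2057-10-07.
Advancing 7 more days within October lands on 2057-10-14.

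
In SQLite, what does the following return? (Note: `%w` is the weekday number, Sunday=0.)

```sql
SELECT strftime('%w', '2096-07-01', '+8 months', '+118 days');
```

First apply '+8 months', '+118 days': 2096-07-01 → 2097-06-27.
2097-06-27 is a Thursday; with Sunday=0 that is 4.

4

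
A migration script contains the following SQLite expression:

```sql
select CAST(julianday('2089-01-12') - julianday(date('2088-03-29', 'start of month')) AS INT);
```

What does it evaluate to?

`start of month` rewinds 2088-03-29 to 2088-03-01.
30 days remain in March 2088 after the 1st (31 − 1).
Full months from April 2088 through December 2088 contribute their day counts.
Then 12 days into January 2089.
Total: 30 + 30 + 31 + 30 + 31 + 31 + 30 + 31 + 30 + 31 + 12 = 317.

317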